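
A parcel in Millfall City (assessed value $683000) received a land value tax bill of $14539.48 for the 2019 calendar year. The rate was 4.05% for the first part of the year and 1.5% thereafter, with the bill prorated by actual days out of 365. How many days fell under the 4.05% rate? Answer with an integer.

Let d = days at the first rate; then 365 − d days at the second rate.
$683000 × [4.05%·d + 1.5%·(365−d)] / 365 = $14539.48
Solving gives d = 90, so the new rate took effect on 1 April 2019.

90 days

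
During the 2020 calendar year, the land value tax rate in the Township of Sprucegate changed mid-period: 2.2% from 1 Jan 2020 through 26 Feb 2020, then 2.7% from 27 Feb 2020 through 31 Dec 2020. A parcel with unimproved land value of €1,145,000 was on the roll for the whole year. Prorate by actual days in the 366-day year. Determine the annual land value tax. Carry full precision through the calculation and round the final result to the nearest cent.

1 Jan – 26 Feb 2020: 57 days at 2.2% → €1,145,000 × 2.2% × 57/366 = €3,923.0328
27 Feb – 31 Dec 2020: 309 days at 2.7% → €1,145,000 × 2.7% × 309/366 = €26,100.3689
Total = €30,023.4016

€30,023.40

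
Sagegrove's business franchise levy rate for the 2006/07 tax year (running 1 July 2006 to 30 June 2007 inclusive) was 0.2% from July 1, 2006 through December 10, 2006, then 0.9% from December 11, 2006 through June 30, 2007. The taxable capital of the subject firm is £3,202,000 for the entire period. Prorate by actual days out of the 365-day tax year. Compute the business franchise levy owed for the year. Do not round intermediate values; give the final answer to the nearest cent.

£18,808.46

July 1 – December 10, 2006: 163 days at 0.2% → £3,202,000 × 0.2% × 163/365 = £2,859.8685
December 11, 2006 – June 30, 2007: 202 days at 0.9% → £3,202,000 × 0.9% × 202/365 = £15,948.5918
Total = £18,808.4603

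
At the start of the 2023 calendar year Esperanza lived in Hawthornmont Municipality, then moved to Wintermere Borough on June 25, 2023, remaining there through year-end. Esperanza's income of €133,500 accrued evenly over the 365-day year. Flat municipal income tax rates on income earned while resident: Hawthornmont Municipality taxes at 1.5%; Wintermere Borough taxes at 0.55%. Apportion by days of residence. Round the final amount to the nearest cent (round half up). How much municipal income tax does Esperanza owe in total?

€1,342.32

Hawthornmont Municipality, January 1 – June 24, 2023: 175 days → €133,500 × 1.5% × 175/365 = €960.1027
Wintermere Borough, June 25 – December 31, 2023: 190 days → €133,500 × 0.55% × 190/365 = €382.2123
Total = €1,342.3151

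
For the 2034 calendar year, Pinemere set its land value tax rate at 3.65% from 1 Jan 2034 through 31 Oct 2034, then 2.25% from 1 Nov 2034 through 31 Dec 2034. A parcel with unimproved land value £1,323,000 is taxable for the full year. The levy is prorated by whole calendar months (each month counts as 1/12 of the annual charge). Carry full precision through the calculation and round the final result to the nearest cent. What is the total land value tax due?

1 Jan – 31 Oct 2034: 10 months at 3.65% → £1,323,000 × 3.65% × 10/12 = £40,241.2500
1 Nov – 31 Dec 2034: 2 months at 2.25% → £1,323,000 × 2.25% × 2/12 = £4,961.2500
Total = £45,202.5000

£45,202.50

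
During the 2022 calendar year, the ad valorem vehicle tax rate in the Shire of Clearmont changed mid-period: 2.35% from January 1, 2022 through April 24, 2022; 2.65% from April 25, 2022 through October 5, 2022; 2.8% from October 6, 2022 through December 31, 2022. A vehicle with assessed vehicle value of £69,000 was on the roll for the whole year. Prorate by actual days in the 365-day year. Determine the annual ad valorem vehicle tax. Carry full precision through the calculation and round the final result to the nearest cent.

January 1 – April 24, 2022: 114 days at 2.35% → £69,000 × 2.35% × 114/365 = £506.4411
April 25 – October 5, 2022: 164 days at 2.65% → £69,000 × 2.65% × 164/365 = £821.5726
October 6 – December 31, 2022: 87 days at 2.8% → £69,000 × 2.8% × 87/365 = £460.5041
Total = £1,788.5178

£1,788.52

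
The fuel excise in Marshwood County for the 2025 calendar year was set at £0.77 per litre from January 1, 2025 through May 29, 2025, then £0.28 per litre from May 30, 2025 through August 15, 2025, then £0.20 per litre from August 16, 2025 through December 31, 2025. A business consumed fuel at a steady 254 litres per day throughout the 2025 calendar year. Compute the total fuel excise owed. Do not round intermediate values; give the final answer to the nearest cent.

£41,699.18

January 1 – May 29, 2025: 149 days × 254 litres/day = 37,846 litres at £0.77/litre → £29,141.42
May 30 – August 15, 2025: 78 days × 254 litres/day = 19,812 litres at £0.28/litre → £5,547.36
August 16 – December 31, 2025: 138 days × 254 litres/day = 35,052 litres at £0.20/litre → £7,010.40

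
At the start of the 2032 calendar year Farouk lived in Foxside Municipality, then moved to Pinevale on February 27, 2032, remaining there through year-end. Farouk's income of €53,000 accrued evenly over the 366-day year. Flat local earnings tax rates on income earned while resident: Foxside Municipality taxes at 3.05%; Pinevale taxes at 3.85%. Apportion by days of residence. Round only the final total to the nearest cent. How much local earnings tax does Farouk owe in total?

€1,974.47

Foxside Municipality, January 1 – February 26, 2032: 57 days → €53,000 × 3.05% × 57/366 = €251.7500
Pinevale, February 27 – December 31, 2032: 309 days → €53,000 × 3.85% × 309/366 = €1,722.7172
Total = €1,974.4672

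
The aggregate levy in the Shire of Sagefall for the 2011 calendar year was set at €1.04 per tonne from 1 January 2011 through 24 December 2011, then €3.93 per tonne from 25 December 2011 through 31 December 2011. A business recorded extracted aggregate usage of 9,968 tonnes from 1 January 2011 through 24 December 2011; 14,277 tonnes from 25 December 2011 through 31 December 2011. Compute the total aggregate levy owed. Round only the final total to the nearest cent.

1 January – 24 December 2011: 9,968 tonnes at €1.04/tonne → €10,366.72
25 December – 31 December 2011: 14,277 tonnes at €3.93/tonne → €56,108.61

€66,475.33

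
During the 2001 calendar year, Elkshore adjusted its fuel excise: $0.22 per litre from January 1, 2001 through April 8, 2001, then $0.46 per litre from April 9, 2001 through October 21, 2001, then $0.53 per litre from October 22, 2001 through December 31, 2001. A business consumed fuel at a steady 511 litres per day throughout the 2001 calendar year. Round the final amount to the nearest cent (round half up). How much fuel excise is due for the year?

January 1 – April 8, 2001: 98 days × 511 litres/day = 50,078 litres at $0.22/litre → $11,017.16
April 9 – October 21, 2001: 196 days × 511 litres/day = 100,156 litres at $0.46/litre → $46,071.76
October 22 – December 31, 2001: 71 days × 511 litres/day = 36,281 litres at $0.53/litre → $19,228.93

$76,317.85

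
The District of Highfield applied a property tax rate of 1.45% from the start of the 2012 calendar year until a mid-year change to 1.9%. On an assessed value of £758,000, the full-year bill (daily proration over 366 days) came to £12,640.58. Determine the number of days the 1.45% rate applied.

Let d = days at the first rate; then 366 − d days at the second rate.
£758,000 × [1.45%·d + 1.9%·(366−d)] / 366 = £12,640.58
Solving gives d = 189, so the new rate took effect on 8 July 2012.

189 days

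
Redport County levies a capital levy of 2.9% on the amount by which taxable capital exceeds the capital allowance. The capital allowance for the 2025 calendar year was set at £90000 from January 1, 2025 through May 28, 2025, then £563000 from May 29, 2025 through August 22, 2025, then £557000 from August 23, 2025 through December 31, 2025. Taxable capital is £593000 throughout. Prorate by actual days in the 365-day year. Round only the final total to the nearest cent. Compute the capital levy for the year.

£6494.41

January 1 – May 28, 2025: 148 days, exemption £90000 → (£593000 − £90000) × 2.9% × 148/365 = £5914.7288
May 29 – August 22, 2025: 86 days, exemption £563000 → (£593000 − £563000) × 2.9% × 86/365 = £204.9863
August 23 – December 31, 2025: 131 days, exemption £557000 → (£593000 − £557000) × 2.9% × 131/365 = £374.6959
Total = £6494.4110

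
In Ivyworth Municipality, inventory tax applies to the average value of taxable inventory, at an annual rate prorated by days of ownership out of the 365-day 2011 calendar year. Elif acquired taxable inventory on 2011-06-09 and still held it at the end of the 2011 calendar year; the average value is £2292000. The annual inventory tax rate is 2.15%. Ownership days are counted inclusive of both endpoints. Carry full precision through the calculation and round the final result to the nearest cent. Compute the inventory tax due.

£27811.69

Days held (2011-06-09 to 2011-12-31): 206 out of 365
Tax = £2292000 × 2.15% × 206/365 = £27811.6932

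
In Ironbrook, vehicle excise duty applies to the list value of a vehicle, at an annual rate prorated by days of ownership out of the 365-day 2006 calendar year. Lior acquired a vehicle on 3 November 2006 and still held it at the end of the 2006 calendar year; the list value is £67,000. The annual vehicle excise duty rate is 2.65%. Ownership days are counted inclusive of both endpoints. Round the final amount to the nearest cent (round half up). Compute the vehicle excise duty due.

Days held (3 November – 31 December 2006): 59 out of 365
Tax = £67,000 × 2.65% × 59/365 = £286.9986

£287.00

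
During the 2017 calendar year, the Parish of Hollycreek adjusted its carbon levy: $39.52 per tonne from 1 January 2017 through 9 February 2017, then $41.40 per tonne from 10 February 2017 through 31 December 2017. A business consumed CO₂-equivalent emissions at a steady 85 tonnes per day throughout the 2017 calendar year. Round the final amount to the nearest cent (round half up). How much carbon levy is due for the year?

1 January – 9 February 2017: 40 days × 85 tonnes/day = 3,400 tonnes at $39.52/tonne → $134,368.00
10 February – 31 December 2017: 325 days × 85 tonnes/day = 27,625 tonnes at $41.40/tonne → $1,143,675.00

$1,278,043.00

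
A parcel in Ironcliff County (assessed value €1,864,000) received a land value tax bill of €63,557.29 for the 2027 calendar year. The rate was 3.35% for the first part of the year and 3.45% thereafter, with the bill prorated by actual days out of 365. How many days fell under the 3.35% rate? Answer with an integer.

147 days

Let d = days at the first rate; then 365 − d days at the second rate.
€1,864,000 × [3.35%·d + 3.45%·(365−d)] / 365 = €63,557.29
Solving gives d = 147, so the new rate took effect on 28 May 2027.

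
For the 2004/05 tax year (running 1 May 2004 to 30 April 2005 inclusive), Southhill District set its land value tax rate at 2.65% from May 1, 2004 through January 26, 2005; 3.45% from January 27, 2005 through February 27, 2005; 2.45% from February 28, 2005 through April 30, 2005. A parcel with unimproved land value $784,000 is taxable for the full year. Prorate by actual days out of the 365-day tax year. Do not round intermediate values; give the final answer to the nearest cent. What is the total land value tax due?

May 1, 2004 – January 26, 2005: 271 days at 2.65% → $784,000 × 2.65% × 271/365 = $15,425.4685
January 27 – February 27, 2005: 32 days at 3.45% → $784,000 × 3.45% × 32/365 = $2,371.3315
February 28 – April 30, 2005: 62 days at 2.45% → $784,000 × 2.45% × 62/365 = $3,262.7288
Total = $21,059.5288

$21,059.53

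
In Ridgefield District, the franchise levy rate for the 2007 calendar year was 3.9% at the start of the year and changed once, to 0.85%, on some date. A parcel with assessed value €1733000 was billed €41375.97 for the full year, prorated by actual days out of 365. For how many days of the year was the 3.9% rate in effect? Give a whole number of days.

Let d = days at the first rate; then 365 − d days at the second rate.
€1733000 × [3.9%·d + 0.85%·(365−d)] / 365 = €41375.97
Solving gives d = 184, so the new rate took effect on July 4, 2007.

184 days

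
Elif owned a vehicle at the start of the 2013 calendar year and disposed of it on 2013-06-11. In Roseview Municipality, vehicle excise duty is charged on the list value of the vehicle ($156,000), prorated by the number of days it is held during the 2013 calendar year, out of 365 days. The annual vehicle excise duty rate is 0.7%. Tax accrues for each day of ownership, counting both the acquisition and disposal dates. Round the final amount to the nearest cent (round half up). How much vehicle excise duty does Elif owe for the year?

Days held (2013-01-01 to 2013-06-11): 162 out of 365
Tax = $156,000 × 0.7% × 162/365 = $484.6685

$484.67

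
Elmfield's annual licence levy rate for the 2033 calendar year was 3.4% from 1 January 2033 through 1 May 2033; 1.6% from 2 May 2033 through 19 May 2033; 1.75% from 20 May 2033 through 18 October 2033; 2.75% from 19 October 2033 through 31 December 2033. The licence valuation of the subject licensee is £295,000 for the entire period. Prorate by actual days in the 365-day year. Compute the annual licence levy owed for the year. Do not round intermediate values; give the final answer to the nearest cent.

£7,352.37

1 January – 1 May 2033: 121 days at 3.4% → £295,000 × 3.4% × 121/365 = £3,325.0137
2 May – 19 May 2033: 18 days at 1.6% → £295,000 × 1.6% × 18/365 = £232.7671
20 May – 18 October 2033: 152 days at 1.75% → £295,000 × 1.75% × 152/365 = £2,149.8630
19 October – 31 December 2033: 74 days at 2.75% → £295,000 × 2.75% × 74/365 = £1,644.7260
Total = £7,352.3699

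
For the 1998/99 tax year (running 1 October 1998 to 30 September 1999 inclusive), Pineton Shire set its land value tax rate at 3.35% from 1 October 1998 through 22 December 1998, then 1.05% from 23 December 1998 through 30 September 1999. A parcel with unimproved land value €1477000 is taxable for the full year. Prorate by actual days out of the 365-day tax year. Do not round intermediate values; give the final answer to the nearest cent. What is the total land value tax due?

€23233.41

1 October – 22 December 1998: 83 days at 3.35% → €1477000 × 3.35% × 83/365 = €11251.5027
23 December 1998 – 30 September 1999: 282 days at 1.05% → €1477000 × 1.05% × 282/365 = €11981.9096
Total = €23233.4123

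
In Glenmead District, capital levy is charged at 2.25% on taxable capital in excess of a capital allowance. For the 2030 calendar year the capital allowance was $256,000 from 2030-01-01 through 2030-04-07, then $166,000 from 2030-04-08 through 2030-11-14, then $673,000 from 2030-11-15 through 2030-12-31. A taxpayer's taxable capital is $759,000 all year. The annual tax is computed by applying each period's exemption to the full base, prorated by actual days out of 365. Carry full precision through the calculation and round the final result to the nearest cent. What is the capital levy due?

2030-01-01 to 2030-04-07: 97 days, exemption $256,000 → ($759,000 − $256,000) × 2.25% × 97/365 = $3,007.6644
2030-04-08 to 2030-11-14: 221 days, exemption $166,000 → ($759,000 − $166,000) × 2.25% × 221/365 = $8,078.6096
2030-11-15 to 2030-12-31: 47 days, exemption $673,000 → ($759,000 − $673,000) × 2.25% × 47/365 = $249.1644
Total = $11,335.4384

$11,335.44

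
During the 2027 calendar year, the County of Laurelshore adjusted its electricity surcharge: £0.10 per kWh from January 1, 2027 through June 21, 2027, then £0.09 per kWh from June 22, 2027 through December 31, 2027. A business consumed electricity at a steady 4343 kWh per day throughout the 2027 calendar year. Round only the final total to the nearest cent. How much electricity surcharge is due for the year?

January 1 – June 21, 2027: 172 days × 4343 kWh/day = 746,996 kWh at £0.10/kWh → £74,699.60
June 22 – December 31, 2027: 193 days × 4343 kWh/day = 838,199 kWh at £0.09/kWh → £75,437.91

£150,137.51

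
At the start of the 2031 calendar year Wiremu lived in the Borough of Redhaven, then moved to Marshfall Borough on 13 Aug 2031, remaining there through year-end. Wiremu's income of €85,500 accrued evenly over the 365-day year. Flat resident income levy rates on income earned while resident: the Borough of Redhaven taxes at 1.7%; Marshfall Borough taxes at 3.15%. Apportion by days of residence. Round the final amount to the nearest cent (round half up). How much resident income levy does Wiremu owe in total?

The Borough of Redhaven, 1 Jan – 12 Aug 2031: 224 days → €85,500 × 1.7% × 224/365 = €892.0110
Marshfall Borough, 13 Aug – 31 Dec 2031: 141 days → €85,500 × 3.15% × 141/365 = €1,040.4062
Total = €1,932.4171

€1,932.42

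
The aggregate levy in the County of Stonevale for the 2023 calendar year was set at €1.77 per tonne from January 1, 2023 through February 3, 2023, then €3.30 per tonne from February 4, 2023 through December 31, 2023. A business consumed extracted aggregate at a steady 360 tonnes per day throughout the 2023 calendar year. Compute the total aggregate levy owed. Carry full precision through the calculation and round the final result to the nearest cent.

€414,892.80

January 1 – February 3, 2023: 34 days × 360 tonnes/day = 12,240 tonnes at €1.77/tonne → €21,664.80
February 4 – December 31, 2023: 331 days × 360 tonnes/day = 119,160 tonnes at €3.30/tonne → €393,228.00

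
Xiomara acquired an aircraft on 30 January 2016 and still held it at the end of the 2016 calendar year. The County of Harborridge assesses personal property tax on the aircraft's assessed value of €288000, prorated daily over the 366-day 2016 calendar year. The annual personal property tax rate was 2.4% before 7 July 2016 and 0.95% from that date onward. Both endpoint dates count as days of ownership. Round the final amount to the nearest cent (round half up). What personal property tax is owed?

30 January – 6 July 2016: 159 days at 2.4% → €288000 × 2.4% × 159/366 = €3002.7541
7 July – 31 December 2016: 178 days at 0.95% → €288000 × 0.95% × 178/366 = €1330.6230
Total = €4333.3770

€4333.38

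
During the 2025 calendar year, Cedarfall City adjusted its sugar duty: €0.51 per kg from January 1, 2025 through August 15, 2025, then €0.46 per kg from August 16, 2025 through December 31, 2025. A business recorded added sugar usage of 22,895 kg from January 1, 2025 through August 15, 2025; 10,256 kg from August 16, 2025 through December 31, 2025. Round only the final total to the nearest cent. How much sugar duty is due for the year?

€16394.21

January 1 – August 15, 2025: 22,895 kg at €0.51/kg → €11676.45
August 16 – December 31, 2025: 10,256 kg at €0.46/kg → €4717.76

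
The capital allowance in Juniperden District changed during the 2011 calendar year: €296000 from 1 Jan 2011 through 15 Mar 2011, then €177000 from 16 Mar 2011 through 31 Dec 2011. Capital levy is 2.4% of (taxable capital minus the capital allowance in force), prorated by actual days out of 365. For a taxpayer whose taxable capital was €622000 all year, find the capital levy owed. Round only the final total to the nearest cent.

1 Jan – 15 Mar 2011: 74 days, exemption €296000 → (€622000 − €296000) × 2.4% × 74/365 = €1586.2356
16 Mar – 31 Dec 2011: 291 days, exemption €177000 → (€622000 − €177000) × 2.4% × 291/365 = €8514.7397
Total = €10100.9753

€10100.98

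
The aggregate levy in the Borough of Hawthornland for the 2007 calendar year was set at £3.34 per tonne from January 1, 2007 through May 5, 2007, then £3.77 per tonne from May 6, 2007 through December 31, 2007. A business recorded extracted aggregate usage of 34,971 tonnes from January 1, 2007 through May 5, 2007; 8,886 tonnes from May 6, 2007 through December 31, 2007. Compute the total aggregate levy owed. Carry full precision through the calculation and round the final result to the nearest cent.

January 1 – May 5, 2007: 34,971 tonnes at £3.34/tonne → £116,803.14
May 6 – December 31, 2007: 8,886 tonnes at £3.77/tonne → £33,500.22

£150,303.36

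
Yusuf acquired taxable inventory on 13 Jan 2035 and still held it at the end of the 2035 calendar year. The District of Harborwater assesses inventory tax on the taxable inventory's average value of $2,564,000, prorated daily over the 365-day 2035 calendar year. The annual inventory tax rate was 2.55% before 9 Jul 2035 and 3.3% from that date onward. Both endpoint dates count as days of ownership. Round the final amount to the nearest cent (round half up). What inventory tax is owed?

13 Jan – 8 Jul 2035: 177 days at 2.55% → $2,564,000 × 2.55% × 177/365 = $31,705.7918
9 Jul – 31 Dec 2035: 176 days at 3.3% → $2,564,000 × 3.3% × 176/365 = $40,799.2110
Total = $72,505.0027

$72,505.00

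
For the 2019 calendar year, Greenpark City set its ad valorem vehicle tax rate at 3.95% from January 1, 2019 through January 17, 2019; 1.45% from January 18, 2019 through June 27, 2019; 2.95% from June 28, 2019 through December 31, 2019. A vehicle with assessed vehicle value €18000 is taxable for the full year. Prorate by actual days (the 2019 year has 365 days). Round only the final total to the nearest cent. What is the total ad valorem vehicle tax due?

€420.29

January 1 – January 17, 2019: 17 days at 3.95% → €18000 × 3.95% × 17/365 = €33.1151
January 18 – June 27, 2019: 161 days at 1.45% → €18000 × 1.45% × 161/365 = €115.1260
June 28 – December 31, 2019: 187 days at 2.95% → €18000 × 2.95% × 187/365 = €272.0466
Total = €420.2877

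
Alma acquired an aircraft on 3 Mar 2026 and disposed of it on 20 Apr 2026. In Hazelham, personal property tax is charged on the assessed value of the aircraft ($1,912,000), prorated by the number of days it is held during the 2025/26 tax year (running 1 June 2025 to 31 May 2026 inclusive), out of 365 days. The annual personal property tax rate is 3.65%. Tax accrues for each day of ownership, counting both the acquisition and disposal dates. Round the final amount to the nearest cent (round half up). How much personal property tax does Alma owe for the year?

$9,368.80

Days held (3 Mar – 20 Apr 2026): 49 out of 365
Tax = $1,912,000 × 3.65% × 49/365 = $9,368.8000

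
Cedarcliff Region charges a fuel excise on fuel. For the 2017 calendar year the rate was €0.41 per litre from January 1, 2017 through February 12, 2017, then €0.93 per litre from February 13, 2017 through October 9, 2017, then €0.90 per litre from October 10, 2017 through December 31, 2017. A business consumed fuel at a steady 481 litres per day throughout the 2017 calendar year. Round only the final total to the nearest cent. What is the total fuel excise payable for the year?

€151322.60

January 1 – February 12, 2017: 43 days × 481 litres/day = 20,683 litres at €0.41/litre → €8480.03
February 13 – October 9, 2017: 239 days × 481 litres/day = 114,959 litres at €0.93/litre → €106911.87
October 10 – December 31, 2017: 83 days × 481 litres/day = 39,923 litres at €0.90/litre → €35930.70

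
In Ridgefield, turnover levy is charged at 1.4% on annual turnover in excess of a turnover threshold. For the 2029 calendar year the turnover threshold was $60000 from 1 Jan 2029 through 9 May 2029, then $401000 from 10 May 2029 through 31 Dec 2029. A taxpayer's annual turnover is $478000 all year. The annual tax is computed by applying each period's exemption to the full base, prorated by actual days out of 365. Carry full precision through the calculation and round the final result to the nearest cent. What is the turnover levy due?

$2765.25

1 Jan – 9 May 2029: 129 days, exemption $60000 → ($478000 − $60000) × 1.4% × 129/365 = $2068.2411
10 May – 31 Dec 2029: 236 days, exemption $401000 → ($478000 − $401000) × 1.4% × 236/365 = $697.0082
Total = $2765.2493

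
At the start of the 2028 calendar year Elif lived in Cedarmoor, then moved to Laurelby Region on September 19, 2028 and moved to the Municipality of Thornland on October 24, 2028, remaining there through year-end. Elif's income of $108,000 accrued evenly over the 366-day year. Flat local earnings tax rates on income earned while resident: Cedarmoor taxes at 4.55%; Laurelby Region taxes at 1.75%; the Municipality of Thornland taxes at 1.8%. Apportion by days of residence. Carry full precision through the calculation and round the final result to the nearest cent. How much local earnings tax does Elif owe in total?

$4,064.90

Cedarmoor, January 1 – September 18, 2028: 262 days → $108,000 × 4.55% × 262/366 = $3,517.6721
Laurelby Region, September 19 – October 23, 2028: 35 days → $108,000 × 1.75% × 35/366 = $180.7377
The Municipality of Thornland, October 24 – December 31, 2028: 69 days → $108,000 × 1.8% × 69/366 = $366.4918
Total = $4,064.9016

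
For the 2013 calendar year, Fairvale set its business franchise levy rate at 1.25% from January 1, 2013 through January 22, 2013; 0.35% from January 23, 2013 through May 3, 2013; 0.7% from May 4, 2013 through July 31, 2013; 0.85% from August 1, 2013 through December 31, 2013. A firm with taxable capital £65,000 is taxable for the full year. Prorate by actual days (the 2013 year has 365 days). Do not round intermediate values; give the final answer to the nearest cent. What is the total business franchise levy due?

£454.47

January 1 – January 22, 2013: 22 days at 1.25% → £65,000 × 1.25% × 22/365 = £48.9726
January 23 – May 3, 2013: 101 days at 0.35% → £65,000 × 0.35% × 101/365 = £62.9521
May 4 – July 31, 2013: 89 days at 0.7% → £65,000 × 0.7% × 89/365 = £110.9452
August 1 – December 31, 2013: 153 days at 0.85% → £65,000 × 0.85% × 153/365 = £231.5959
Total = £454.4658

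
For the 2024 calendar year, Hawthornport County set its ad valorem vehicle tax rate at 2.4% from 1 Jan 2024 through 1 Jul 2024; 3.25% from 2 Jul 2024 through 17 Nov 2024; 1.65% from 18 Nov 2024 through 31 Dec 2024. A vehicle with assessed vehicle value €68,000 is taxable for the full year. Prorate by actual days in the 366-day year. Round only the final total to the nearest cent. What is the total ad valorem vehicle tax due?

€1,790.20

1 Jan – 1 Jul 2024: 183 days at 2.4% → €68,000 × 2.4% × 183/366 = €816.0000
2 Jul – 17 Nov 2024: 139 days at 3.25% → €68,000 × 3.25% × 139/366 = €839.3169
18 Nov – 31 Dec 2024: 44 days at 1.65% → €68,000 × 1.65% × 44/366 = €134.8852
Total = €1,790.2022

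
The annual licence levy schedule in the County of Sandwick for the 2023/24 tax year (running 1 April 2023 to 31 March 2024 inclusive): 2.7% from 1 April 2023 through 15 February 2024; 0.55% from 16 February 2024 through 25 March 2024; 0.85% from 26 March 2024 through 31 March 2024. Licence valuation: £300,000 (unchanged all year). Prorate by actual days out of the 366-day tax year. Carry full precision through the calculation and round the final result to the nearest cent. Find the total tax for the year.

1 April 2023 – 15 February 2024: 321 days at 2.7% → £300,000 × 2.7% × 321/366 = £7,104.0984
16 February – 25 March 2024: 39 days at 0.55% → £300,000 × 0.55% × 39/366 = £175.8197
26 March – 31 March 2024: 6 days at 0.85% → £300,000 × 0.85% × 6/366 = £41.8033
Total = £7,321.7213

£7,321.72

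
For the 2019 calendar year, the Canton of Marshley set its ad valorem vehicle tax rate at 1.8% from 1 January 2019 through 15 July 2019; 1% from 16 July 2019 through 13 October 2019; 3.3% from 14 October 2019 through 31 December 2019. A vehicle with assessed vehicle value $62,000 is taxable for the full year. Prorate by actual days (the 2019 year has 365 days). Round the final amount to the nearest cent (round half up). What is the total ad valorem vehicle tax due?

1 January – 15 July 2019: 196 days at 1.8% → $62,000 × 1.8% × 196/365 = $599.2767
16 July – 13 October 2019: 90 days at 1% → $62,000 × 1% × 90/365 = $152.8767
14 October – 31 December 2019: 79 days at 3.3% → $62,000 × 3.3% × 79/365 = $442.8329
Total = $1,194.9863

$1,194.99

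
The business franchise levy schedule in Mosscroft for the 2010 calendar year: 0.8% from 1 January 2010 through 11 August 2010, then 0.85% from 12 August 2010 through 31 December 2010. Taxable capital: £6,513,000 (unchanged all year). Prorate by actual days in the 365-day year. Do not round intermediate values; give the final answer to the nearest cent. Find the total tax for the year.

1 January – 11 August 2010: 223 days at 0.8% → £6,513,000 × 0.8% × 223/365 = £31,833.4027
12 August – 31 December 2010: 142 days at 0.85% → £6,513,000 × 0.85% × 142/365 = £21,537.5096
Total = £53,370.9123

£53,370.91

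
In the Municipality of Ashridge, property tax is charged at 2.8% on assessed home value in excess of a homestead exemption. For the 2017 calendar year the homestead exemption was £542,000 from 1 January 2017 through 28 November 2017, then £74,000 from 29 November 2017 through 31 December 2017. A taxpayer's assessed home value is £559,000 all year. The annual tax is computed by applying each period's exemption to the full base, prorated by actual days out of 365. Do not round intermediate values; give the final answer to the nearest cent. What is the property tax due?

£1,660.75

1 January – 28 November 2017: 332 days, exemption £542,000 → (£559,000 − £542,000) × 2.8% × 332/365 = £432.9644
29 November – 31 December 2017: 33 days, exemption £74,000 → (£559,000 − £74,000) × 2.8% × 33/365 = £1,227.7808
Total = £1,660.7452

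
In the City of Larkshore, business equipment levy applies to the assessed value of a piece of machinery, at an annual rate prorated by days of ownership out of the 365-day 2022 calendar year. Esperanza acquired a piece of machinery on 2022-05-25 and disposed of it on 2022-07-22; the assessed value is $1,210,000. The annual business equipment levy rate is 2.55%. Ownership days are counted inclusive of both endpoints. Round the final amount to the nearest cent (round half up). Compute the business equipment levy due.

Days held (2022-05-25 to 2022-07-22): 59 out of 365
Tax = $1,210,000 × 2.55% × 59/365 = $4,987.5205

$4,987.52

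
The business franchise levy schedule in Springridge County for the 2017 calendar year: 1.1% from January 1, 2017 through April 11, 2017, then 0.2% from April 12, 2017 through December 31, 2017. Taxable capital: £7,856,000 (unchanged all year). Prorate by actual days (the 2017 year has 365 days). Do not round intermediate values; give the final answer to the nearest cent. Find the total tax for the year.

£35,276.67

January 1 – April 11, 2017: 101 days at 1.1% → £7,856,000 × 1.1% × 101/365 = £23,912.3726
April 12 – December 31, 2017: 264 days at 0.2% → £7,856,000 × 0.2% × 264/365 = £11,364.2959
Total = £35,276.6685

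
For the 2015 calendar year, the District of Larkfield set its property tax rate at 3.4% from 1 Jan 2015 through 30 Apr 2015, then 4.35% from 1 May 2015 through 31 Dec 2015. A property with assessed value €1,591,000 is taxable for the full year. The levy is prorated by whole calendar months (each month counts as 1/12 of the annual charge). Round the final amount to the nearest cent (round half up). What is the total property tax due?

1 Jan – 30 Apr 2015: 4 months at 3.4% → €1,591,000 × 3.4% × 4/12 = €18,031.3333
1 May – 31 Dec 2015: 8 months at 4.35% → €1,591,000 × 4.35% × 8/12 = €46,139.0000
Total = €64,170.3333

€64,170.33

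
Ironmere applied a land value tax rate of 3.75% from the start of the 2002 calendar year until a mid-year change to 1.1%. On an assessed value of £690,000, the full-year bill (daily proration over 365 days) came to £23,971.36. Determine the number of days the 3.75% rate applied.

327 days

Let d = days at the first rate; then 365 − d days at the second rate.
£690,000 × [3.75%·d + 1.1%·(365−d)] / 365 = £23,971.36
Solving gives d = 327, so the new rate took effect on 24 November 2002.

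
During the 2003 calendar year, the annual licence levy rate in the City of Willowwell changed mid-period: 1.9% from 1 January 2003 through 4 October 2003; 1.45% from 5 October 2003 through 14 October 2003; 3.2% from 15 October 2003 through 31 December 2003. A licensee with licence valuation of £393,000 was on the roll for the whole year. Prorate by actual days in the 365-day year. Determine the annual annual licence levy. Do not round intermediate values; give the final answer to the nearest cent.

1 January – 4 October 2003: 277 days at 1.9% → £393,000 × 1.9% × 277/365 = £5,666.7370
5 October – 14 October 2003: 10 days at 1.45% → £393,000 × 1.45% × 10/365 = £156.1233
15 October – 31 December 2003: 78 days at 3.2% → £393,000 × 3.2% × 78/365 = £2,687.4740
Total = £8,510.3342

£8,510.33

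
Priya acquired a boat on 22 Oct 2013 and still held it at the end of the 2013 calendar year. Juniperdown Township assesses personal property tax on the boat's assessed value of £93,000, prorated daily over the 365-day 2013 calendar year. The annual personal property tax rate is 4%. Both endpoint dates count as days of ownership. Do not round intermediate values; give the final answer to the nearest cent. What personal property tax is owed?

Days held (22 Oct – 31 Dec 2013): 71 out of 365
Tax = £93,000 × 4% × 71/365 = £723.6164

£723.62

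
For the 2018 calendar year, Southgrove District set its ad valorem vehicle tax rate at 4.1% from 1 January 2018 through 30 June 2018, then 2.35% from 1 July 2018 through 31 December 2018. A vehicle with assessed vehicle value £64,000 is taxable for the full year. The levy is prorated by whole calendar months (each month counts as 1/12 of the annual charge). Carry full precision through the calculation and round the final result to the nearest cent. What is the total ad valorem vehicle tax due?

1 January – 30 June 2018: 6 months at 4.1% → £64,000 × 4.1% × 6/12 = £1,312.0000
1 July – 31 December 2018: 6 months at 2.35% → £64,000 × 2.35% × 6/12 = £752.0000
Total = £2,064.0000

£2,064.00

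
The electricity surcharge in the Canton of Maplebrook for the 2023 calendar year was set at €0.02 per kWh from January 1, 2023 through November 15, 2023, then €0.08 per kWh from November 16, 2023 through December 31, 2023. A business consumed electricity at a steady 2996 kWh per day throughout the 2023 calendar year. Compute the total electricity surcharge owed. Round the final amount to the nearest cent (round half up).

€30,139.76

January 1 – November 15, 2023: 319 days × 2996 kWh/day = 955,724 kWh at €0.02/kWh → €19,114.48
November 16 – December 31, 2023: 46 days × 2996 kWh/day = 137,816 kWh at €0.08/kWh → €11,025.28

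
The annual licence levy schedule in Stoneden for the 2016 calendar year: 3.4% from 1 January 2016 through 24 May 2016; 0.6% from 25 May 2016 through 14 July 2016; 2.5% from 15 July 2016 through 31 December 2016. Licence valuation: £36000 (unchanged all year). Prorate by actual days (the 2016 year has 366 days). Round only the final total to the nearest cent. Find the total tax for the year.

1 January – 24 May 2016: 145 days at 3.4% → £36000 × 3.4% × 145/366 = £484.9180
25 May – 14 July 2016: 51 days at 0.6% → £36000 × 0.6% × 51/366 = £30.0984
15 July – 31 December 2016: 170 days at 2.5% → £36000 × 2.5% × 170/366 = £418.0328
Total = £933.0492

£933.05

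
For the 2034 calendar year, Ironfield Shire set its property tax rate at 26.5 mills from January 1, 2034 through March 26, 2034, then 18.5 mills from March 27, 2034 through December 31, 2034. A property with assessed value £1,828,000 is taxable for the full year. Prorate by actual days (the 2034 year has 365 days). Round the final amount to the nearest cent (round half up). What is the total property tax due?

£37,223.59

January 1 – March 26, 2034: 85 days at 26.5 mills → £1,828,000 × 2.65% × 85/365 = £11,281.0137
March 27 – December 31, 2034: 280 days at 18.5 mills → £1,828,000 × 1.85% × 280/365 = £25,942.5753
Total = £37,223.5890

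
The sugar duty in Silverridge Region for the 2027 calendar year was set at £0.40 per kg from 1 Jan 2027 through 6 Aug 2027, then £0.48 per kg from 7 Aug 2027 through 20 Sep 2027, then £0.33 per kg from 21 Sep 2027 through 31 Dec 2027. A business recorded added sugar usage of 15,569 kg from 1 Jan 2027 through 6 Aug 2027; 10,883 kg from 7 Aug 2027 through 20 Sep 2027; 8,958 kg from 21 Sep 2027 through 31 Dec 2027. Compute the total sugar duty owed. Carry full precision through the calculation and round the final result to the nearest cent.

£14,407.58

1 Jan – 6 Aug 2027: 15,569 kg at £0.40/kg → £6,227.60
7 Aug – 20 Sep 2027: 10,883 kg at £0.48/kg → £5,223.84
21 Sep – 31 Dec 2027: 8,958 kg at £0.33/kg → £2,956.14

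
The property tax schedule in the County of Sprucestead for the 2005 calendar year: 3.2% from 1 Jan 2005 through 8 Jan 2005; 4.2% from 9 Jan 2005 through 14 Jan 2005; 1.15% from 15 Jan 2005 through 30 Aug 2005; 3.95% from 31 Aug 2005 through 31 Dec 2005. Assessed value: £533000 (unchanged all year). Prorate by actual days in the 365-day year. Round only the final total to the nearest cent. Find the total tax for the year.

£11665.40

1 Jan – 8 Jan 2005: 8 days at 3.2% → £533000 × 3.2% × 8/365 = £373.8301
9 Jan – 14 Jan 2005: 6 days at 4.2% → £533000 × 4.2% × 6/365 = £367.9890
15 Jan – 30 Aug 2005: 228 days at 1.15% → £533000 × 1.15% × 228/365 = £3828.8384
31 Aug – 31 Dec 2005: 123 days at 3.95% → £533000 × 3.95% × 123/365 = £7094.7411
Total = £11665.3986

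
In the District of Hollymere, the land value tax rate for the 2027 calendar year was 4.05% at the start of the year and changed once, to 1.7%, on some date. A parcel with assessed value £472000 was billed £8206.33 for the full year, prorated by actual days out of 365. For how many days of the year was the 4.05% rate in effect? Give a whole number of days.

6 days

Let d = days at the first rate; then 365 − d days at the second rate.
£472000 × [4.05%·d + 1.7%·(365−d)] / 365 = £8206.33
Solving gives d = 6, so the new rate took effect on 7 January 2027.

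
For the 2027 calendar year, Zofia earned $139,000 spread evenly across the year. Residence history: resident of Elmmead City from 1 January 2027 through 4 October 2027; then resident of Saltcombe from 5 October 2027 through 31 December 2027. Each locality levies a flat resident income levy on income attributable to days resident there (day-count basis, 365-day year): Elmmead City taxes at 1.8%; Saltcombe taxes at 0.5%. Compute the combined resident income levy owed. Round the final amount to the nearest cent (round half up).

Elmmead City, 1 January – 4 October 2027: 277 days → $139,000 × 1.8% × 277/365 = $1,898.7781
Saltcombe, 5 October – 31 December 2027: 88 days → $139,000 × 0.5% × 88/365 = $167.5616
Total = $2,066.3397

$2,066.34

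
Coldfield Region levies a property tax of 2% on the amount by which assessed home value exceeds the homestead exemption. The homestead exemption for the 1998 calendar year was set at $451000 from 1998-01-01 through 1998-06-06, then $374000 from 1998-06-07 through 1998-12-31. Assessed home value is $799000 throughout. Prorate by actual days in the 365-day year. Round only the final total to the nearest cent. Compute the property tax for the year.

1998-01-01 to 1998-06-06: 157 days, exemption $451000 → ($799000 − $451000) × 2% × 157/365 = $2993.7534
1998-06-07 to 1998-12-31: 208 days, exemption $374000 → ($799000 − $374000) × 2% × 208/365 = $4843.8356
Total = $7837.5890

$7837.59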